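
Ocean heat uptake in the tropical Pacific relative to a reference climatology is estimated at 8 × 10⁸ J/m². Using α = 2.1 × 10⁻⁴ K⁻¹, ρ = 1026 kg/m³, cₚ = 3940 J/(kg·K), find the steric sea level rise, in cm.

Δh = αQ/(ρcₚ) = 2.1×10⁻⁴ × 8×10⁸ / (1026 × 3940) ≈ 0.041559 m

4.2 cm of thermosteric rise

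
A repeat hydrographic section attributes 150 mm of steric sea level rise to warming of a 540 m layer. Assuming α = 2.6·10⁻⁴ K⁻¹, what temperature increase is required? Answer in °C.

ΔT = Δh/(αH) = 0.15 / (2.6×10⁻⁴ × 540) ≈ 1.068 °C

about 1.07 °C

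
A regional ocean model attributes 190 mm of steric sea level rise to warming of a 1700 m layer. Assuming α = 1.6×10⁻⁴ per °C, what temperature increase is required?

ΔT = Δh/(αH) = 0.19 / (1.6×10⁻⁴ × 1700) ≈ 0.6985 °C

about 0.699 °C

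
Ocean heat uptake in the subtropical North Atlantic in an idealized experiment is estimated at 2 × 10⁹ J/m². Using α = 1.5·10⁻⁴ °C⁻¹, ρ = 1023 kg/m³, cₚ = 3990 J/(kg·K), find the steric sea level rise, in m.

Δh = αQ/(ρcₚ) = 1.5×10⁻⁴ × 2×10⁹ / (1023 × 3990) ≈ 0.073498 m

Δh = 0.0735 m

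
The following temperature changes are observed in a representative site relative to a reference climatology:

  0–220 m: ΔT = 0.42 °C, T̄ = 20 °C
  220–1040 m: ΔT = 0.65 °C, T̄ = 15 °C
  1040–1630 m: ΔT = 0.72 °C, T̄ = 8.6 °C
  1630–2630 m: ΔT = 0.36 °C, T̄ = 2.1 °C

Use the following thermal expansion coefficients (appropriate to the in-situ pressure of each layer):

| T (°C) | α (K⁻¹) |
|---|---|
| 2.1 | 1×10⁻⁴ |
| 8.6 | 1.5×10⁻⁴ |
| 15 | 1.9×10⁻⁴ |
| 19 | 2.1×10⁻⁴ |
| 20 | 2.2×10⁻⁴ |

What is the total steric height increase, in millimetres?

Layer 1 at 20 °C → α = 2.2×10⁻⁴ K⁻¹
Layer 2 at 15 °C → α = 1.9×10⁻⁴ K⁻¹
Layer 3 at 8.6 °C → α = 1.5×10⁻⁴ K⁻¹
Layer 4 at 2.1 °C → α = 1×10⁻⁴ K⁻¹
Layer 1: 220 × 2.2×10⁻⁴ × 0.42 = 0.020328 m
Layer 2: 1.9×10⁻⁴ × 820 × 0.65 = 0.10127 m
Layer 3: 1.5×10⁻⁴ × 590 × 0.72 = 0.06372 m
1×10⁻⁴ × 0.36 × 1000 = 0.03600 m
Δh = 0.020328 + 0.10127 + 0.06372 + 0.03600 = 0.221318 m ≈ 221 mm

221 mm of thermosteric rise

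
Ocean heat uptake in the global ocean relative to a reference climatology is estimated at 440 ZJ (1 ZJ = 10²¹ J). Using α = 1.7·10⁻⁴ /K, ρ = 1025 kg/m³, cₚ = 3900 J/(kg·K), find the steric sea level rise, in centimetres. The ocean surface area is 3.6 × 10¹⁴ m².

Per unit area: Q = 440×10²¹ / (3.6×10¹⁴) ≈ 1.222×10⁹ J/m²
Δh = αQ/(ρcₚ) = 1.7×10⁻⁴ × 1.222×10⁹ / (1025 × 3900) ≈ 0.051967 m

Δh ≈ 5.20 cm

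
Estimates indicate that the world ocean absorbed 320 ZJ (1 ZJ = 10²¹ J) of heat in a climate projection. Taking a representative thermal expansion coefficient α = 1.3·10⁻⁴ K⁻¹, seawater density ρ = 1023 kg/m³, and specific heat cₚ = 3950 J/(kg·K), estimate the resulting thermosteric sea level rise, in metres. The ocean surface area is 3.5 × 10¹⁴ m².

Per unit area: Q = 320×10²¹ / (3.5×10¹⁴) ≈ 9.143×10⁸ J/m²
Δh = αQ/(ρcₚ) = 1.3×10⁻⁴ × 9.143×10⁸ / (1023 × 3950) ≈ 0.029414 m

Δh ≈ 0.0294 m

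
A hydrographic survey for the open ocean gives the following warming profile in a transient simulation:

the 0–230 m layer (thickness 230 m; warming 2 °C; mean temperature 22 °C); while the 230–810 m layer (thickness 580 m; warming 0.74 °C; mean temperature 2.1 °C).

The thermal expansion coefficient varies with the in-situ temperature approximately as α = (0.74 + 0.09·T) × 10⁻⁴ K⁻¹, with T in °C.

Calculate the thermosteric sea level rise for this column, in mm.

Layer 1: α = (0.74 + 0.09×22)×10⁻⁴ = 2.72×10⁻⁴ K⁻¹
Layer 2: α = (0.74 + 0.09×2.1)×10⁻⁴ = 0.929×10⁻⁴ K⁻¹
2.72×10⁻⁴ × 230 × 2 = 0.12512 m
Layer 2: 580 × 0.929×10⁻⁴ × 0.74 = 0.03987268 m
Δh = 0.12512 + 0.03987268 = 0.16499268 m

165 mm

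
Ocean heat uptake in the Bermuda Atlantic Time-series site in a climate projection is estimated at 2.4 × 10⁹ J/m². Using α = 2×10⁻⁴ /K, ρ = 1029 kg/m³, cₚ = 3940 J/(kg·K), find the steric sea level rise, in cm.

Δh = αQ/(ρcₚ) = 2×10⁻⁴ × 2.4×10⁹ / (1029 × 3940) ≈ 0.11839 m

about 11.8 cm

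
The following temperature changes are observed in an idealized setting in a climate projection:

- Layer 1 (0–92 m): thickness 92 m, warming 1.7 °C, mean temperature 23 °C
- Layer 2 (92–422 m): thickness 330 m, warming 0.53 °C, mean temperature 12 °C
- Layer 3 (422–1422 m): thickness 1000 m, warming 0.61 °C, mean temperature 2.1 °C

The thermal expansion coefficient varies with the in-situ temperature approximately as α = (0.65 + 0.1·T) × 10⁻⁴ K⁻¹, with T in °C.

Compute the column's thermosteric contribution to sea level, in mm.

about 131 mm

Layer 1: α = (0.65 + 0.1×23)×10⁻⁴ = 2.95×10⁻⁴ K⁻¹
Layer 2: α = (0.65 + 0.1×12)×10⁻⁴ = 1.85×10⁻⁴ K⁻¹
Layer 3: α = (0.65 + 0.1×2.1)×10⁻⁴ = 0.86×10⁻⁴ K⁻¹
Layer 1: 2.95×10⁻⁴ × 1.7 × 92 = 0.046138 m
92–422 m: 330 × 0.53 × 1.85×10⁻⁴ = 0.0323565 m
422–1422 m: 1000 × 0.86×10⁻⁴ × 0.61 = 0.05246 m
Δh = 0.046138 + 0.0323565 + 0.05246 = 0.1309545 m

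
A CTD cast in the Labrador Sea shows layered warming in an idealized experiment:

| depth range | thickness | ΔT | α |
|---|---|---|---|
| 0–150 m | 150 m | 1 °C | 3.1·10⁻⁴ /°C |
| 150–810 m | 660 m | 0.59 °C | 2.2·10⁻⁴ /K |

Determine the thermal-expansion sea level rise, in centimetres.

150 × 3.1×10⁻⁴ × 1 = 0.04650 m
150–810 m: 660 × 0.59 × 2.2×10⁻⁴ = 0.085668 m
Δh = 0.04650 + 0.085668 = 0.132168 m

Δh ≈ 13.2 cm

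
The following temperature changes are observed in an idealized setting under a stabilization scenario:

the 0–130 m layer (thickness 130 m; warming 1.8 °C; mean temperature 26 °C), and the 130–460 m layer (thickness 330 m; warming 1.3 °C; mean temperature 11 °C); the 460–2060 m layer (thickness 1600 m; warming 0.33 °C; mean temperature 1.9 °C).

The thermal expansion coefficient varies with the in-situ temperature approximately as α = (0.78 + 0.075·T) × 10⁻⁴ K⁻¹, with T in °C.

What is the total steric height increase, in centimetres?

Layer 1: α = (0.78 + 0.075×26)×10⁻⁴ = 2.73×10⁻⁴ K⁻¹
Layer 2: α = (0.78 + 0.075×11)×10⁻⁴ = 1.605×10⁻⁴ K⁻¹
Layer 3: α = (0.78 + 0.075×1.9)×10⁻⁴ = 0.9225×10⁻⁴ K⁻¹
Layer 1: 2.73×10⁻⁴ × 1.8 × 130 = 0.063882 m
Layer 2: 1.605×10⁻⁴ × 1.3 × 330 = 0.0688545 m
0.9225×10⁻⁴ × 1600 × 0.33 = 0.048708 m
Δh = 0.063882 + 0.0688545 + 0.048708 = 0.1814445 m

18.1 cm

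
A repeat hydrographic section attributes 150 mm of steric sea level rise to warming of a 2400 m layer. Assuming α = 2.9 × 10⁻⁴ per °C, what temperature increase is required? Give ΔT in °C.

0.216 °C

ΔT = Δh/(αH) = 0.15 / (2.9×10⁻⁴ × 2400) ≈ 0.2155 °C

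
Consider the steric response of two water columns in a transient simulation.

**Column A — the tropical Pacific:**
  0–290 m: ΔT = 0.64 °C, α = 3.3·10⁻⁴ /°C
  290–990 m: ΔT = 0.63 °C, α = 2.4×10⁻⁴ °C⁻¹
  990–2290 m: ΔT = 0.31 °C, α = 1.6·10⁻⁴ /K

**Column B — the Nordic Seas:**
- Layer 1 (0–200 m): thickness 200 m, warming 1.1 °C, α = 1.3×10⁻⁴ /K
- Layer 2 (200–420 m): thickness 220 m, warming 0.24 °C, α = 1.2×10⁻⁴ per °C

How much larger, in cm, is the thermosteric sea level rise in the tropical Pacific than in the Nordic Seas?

A 3.3×10⁻⁴ × 0.64 × 290 = 0.061248 m
A 290–990 m: 2.4×10⁻⁴ × 0.63 × 700 = 0.10584 m
A 990–2290 m: 0.31 × 1.6×10⁻⁴ × 1300 = 0.06448 m
A total: 0.231568 m
B 1.3×10⁻⁴ × 200 × 1.1 = 0.02860 m
B Layer 2: 0.24 × 1.2×10⁻⁴ × 220 = 0.006336 m
B total: 0.034936 m
Difference: 0.231568 − 0.034936 = 0.196632 m

Δh_A − Δh_B ≈ 19.7 cm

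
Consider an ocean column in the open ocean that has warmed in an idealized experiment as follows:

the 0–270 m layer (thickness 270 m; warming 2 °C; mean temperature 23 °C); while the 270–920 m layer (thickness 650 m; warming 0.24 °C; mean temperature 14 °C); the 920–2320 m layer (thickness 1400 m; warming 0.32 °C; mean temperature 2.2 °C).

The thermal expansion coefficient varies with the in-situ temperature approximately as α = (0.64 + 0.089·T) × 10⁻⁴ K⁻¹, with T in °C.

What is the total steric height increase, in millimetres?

Δh ≈ 210 mm

Layer 1: α = (0.64 + 0.089×23)×10⁻⁴ = 2.687×10⁻⁴ K⁻¹
Layer 2: α = (0.64 + 0.089×14)×10⁻⁴ = 1.886×10⁻⁴ K⁻¹
Layer 3: α = (0.64 + 0.089×2.2)×10⁻⁴ = 0.8358×10⁻⁴ K⁻¹
Layer 1: 270 × 2.687×10⁻⁴ × 2 = 0.145098 m
Layer 2: 1.886×10⁻⁴ × 0.24 × 650 = 0.0294216 m
920–2320 m: 0.8358×10⁻⁴ × 0.32 × 1400 = 0.03744384 m
Δh = 0.145098 + 0.0294216 + 0.03744384 = 0.21196344 m ≈ 210 mm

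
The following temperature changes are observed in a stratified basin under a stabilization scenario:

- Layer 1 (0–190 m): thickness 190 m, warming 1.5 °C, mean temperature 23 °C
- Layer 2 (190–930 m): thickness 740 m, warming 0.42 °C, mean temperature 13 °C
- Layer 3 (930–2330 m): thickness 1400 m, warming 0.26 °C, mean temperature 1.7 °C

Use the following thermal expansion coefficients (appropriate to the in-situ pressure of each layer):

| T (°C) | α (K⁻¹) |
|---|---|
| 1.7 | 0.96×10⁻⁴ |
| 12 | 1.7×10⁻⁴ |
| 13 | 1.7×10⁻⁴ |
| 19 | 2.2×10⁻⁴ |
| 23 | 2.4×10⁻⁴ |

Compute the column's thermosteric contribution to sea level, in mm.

Layer 1 at 23 °C → α = 2.4×10⁻⁴ K⁻¹
Layer 2 at 13 °C → α = 1.7×10⁻⁴ K⁻¹
Layer 3 at 1.7 °C → α = 0.96×10⁻⁴ K⁻¹
Layer 1: 190 × 2.4×10⁻⁴ × 1.5 = 0.06840 m
190–930 m: 0.42 × 1.7×10⁻⁴ × 740 = 0.052836 m
930–2330 m: 0.26 × 1400 × 0.96×10⁻⁴ = 0.034944 m
Δh = 0.06840 + 0.052836 + 0.034944 = 0.15618 m

156 mm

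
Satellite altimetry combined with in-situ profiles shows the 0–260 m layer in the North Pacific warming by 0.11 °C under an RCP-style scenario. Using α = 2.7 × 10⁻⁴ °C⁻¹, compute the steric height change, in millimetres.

Δh = αΔT·H = 2.7×10⁻⁴ × 0.11 × 260 = 0.007722 m

about 7.72 mm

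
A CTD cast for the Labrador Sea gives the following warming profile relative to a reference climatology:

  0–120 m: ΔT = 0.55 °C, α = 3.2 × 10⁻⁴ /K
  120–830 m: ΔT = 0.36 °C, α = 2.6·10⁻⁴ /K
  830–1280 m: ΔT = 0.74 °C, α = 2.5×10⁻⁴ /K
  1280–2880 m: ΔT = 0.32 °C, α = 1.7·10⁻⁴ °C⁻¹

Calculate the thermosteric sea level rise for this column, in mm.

3.2×10⁻⁴ × 120 × 0.55 = 0.02112 m
120–830 m: 710 × 2.6×10⁻⁴ × 0.36 = 0.066456 m
2.5×10⁻⁴ × 0.74 × 450 = 0.08325 m
1600 × 1.7×10⁻⁴ × 0.32 = 0.08704 m
Δh = 0.02112 + 0.066456 + 0.08325 + 0.08704 = 0.257866 m ≈ 258 mm

about 258 mm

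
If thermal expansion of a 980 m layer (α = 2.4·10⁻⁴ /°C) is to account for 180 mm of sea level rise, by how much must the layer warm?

about 0.765 K

ΔT = Δh/(αH) = 0.18 / (2.4×10⁻⁴ × 980) ≈ 0.7653 K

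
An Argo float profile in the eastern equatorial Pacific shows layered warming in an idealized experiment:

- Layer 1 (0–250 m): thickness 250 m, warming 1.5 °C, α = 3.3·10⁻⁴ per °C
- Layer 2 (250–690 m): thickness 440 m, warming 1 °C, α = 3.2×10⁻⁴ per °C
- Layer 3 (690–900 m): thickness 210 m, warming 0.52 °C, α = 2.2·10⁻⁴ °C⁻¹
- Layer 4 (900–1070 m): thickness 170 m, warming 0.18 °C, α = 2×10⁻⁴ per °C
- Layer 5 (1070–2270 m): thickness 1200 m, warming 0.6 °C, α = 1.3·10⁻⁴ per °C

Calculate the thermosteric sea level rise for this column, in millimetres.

388 mm of thermosteric rise

0–250 m: 1.5 × 250 × 3.3×10⁻⁴ = 0.12375 m
1 × 440 × 3.2×10⁻⁴ = 0.14080 m
210 × 0.52 × 2.2×10⁻⁴ = 0.024024 m
Layer 4: 2×10⁻⁴ × 0.18 × 170 = 0.00612 m
Layer 5: 1200 × 1.3×10⁻⁴ × 0.6 = 0.09360 m
Δh = 0.12375 + 0.14080 + 0.024024 + 0.00612 + 0.09360 = 0.388294 m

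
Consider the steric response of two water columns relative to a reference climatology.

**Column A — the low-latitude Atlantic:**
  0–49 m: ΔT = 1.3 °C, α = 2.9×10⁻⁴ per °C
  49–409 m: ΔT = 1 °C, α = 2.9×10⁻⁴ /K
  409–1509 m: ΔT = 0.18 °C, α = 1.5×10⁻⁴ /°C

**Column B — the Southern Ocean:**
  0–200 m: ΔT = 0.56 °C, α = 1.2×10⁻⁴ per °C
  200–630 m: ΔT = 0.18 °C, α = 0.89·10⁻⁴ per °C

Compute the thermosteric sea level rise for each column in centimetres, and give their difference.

A 49 × 2.9×10⁻⁴ × 1.3 = 0.018473 m
A 49–409 m: 2.9×10⁻⁴ × 1 × 360 = 0.10440 m
A 409–1509 m: 1100 × 1.5×10⁻⁴ × 0.18 = 0.02970 m
A total: 0.152573 m
B 1.2×10⁻⁴ × 0.56 × 200 = 0.01344 m
B 200–630 m: 0.18 × 430 × 0.89×10⁻⁴ = 0.0068886 m
B total: 0.0203286 m
Difference: 0.152573 − 0.0203286 = 0.1322444 m

A: 15 cm; B: 2.0 cm; difference 13 cm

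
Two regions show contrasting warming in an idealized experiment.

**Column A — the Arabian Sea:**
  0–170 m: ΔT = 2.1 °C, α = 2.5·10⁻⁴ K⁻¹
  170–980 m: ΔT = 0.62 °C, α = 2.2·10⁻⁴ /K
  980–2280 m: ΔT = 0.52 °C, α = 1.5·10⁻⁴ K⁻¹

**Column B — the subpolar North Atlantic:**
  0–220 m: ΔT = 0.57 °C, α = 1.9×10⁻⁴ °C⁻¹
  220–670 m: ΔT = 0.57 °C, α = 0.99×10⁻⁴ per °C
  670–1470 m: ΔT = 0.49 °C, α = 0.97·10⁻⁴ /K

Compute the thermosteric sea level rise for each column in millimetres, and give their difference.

A 2.5×10⁻⁴ × 2.1 × 170 = 0.08925 m
A 170–980 m: 810 × 0.62 × 2.2×10⁻⁴ = 0.110484 m
A 980–2280 m: 1.5×10⁻⁴ × 0.52 × 1300 = 0.10140 m
A total: 0.301134 m
B Layer 1: 0.57 × 1.9×10⁻⁴ × 220 = 0.023826 m
B 0.57 × 450 × 0.99×10⁻⁴ = 0.0253935 m
B 670–1470 m: 0.49 × 0.97×10⁻⁴ × 800 = 0.038024 m
B total: 0.0872435 m
Difference: 0.301134 − 0.0872435 = 0.2138905 m

A: 300 mm; B: 87 mm; difference 210 mm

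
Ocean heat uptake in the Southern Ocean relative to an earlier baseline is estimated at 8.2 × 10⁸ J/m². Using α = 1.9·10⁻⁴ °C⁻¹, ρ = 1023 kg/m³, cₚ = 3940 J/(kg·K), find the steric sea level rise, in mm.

39 mm

Δh = αQ/(ρcₚ) = 1.9×10⁻⁴ × 8.2×10⁸ / (1023 × 3940) ≈ 0.038654 m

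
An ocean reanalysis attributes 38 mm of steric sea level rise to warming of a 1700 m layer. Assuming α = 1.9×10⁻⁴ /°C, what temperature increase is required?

ΔT = Δh/(αH) = 0.038 / (1.9×10⁻⁴ × 1700) ≈ 0.1176 °C

about 0.118 °C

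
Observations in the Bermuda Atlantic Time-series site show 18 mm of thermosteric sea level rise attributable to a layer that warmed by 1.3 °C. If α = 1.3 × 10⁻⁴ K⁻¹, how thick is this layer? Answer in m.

107 m

H = Δh/(αΔT) = 0.018 / (1.3×10⁻⁴ × 1.3) ≈ 106.5 m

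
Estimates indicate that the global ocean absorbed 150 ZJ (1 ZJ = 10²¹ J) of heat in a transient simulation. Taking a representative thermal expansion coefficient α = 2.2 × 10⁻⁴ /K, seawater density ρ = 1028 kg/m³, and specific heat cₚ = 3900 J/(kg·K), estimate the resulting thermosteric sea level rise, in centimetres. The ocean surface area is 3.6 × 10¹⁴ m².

about 2.29 cm

Per unit area: Q = 150×10²¹ / (3.6×10¹⁴) ≈ 4.167×10⁸ J/m²
Δh = αQ/(ρcₚ) = 2.2×10⁻⁴ × 4.167×10⁸ / (1028 × 3900) ≈ 0.022866 m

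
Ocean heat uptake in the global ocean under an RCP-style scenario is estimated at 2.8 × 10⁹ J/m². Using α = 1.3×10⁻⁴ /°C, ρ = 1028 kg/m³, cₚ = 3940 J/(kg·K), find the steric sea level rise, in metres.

Δh = αQ/(ρcₚ) = 1.3×10⁻⁴ × 2.8×10⁹ / (1028 × 3940) ≈ 0.089869 m

about 0.090 m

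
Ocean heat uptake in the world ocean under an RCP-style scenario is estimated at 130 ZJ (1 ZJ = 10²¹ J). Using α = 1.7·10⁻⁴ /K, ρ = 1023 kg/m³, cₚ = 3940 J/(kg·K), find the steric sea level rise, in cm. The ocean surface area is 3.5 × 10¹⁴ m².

Per unit area: Q = 130×10²¹ / (3.5×10¹⁴) ≈ 3.714×10⁸ J/m²
Δh = αQ/(ρcₚ) = 1.7×10⁻⁴ × 3.714×10⁸ / (1023 × 3940) ≈ 0.015665 m

Δh ≈ 1.57 cm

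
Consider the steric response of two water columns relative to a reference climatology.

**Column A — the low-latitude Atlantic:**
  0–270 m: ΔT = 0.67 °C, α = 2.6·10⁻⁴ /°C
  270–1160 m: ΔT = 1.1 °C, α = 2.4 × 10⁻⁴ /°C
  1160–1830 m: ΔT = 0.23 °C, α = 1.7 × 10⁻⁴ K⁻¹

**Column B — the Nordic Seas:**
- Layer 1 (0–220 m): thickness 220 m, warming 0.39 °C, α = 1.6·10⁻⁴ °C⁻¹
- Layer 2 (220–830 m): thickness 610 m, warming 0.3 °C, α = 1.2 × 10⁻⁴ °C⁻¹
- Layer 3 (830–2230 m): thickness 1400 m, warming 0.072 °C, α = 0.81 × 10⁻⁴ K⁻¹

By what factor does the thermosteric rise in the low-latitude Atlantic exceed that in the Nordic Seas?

≈ 7.0×

A Layer 1: 270 × 2.6×10⁻⁴ × 0.67 = 0.047034 m
A Layer 2: 890 × 2.4×10⁻⁴ × 1.1 = 0.23496 m
A Layer 3: 0.23 × 670 × 1.7×10⁻⁴ = 0.026197 m
A total: 0.308191 m
B Layer 1: 0.39 × 220 × 1.6×10⁻⁴ = 0.013728 m
B 610 × 0.3 × 1.2×10⁻⁴ = 0.02196 m
B 0.072 × 0.81×10⁻⁴ × 1400 = 0.0081648 m
B total: 0.0438528 m
Ratio: 0.308191 / 0.0438528 ≈ 7.028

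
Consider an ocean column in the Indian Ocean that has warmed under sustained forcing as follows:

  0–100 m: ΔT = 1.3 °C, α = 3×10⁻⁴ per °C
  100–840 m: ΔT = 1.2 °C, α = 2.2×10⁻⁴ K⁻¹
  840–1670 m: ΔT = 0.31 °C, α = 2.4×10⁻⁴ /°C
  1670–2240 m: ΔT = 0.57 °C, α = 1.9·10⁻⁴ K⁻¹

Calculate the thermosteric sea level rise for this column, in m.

1.3 × 100 × 3×10⁻⁴ = 0.03900 m
2.2×10⁻⁴ × 740 × 1.2 = 0.19536 m
Layer 3: 2.4×10⁻⁴ × 0.31 × 830 = 0.061752 m
0.57 × 1.9×10⁻⁴ × 570 = 0.061731 m
Δh = 0.03900 + 0.19536 + 0.061752 + 0.061731 = 0.357843 m ≈ 0.358 m

about 0.358 m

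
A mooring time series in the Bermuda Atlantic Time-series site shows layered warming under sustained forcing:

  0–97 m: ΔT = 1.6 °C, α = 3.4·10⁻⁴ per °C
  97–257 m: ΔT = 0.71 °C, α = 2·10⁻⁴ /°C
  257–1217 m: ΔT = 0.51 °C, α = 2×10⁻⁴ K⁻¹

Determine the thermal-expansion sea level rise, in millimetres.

0–97 m: 3.4×10⁻⁴ × 1.6 × 97 = 0.052768 m
97–257 m: 2×10⁻⁴ × 160 × 0.71 = 0.02272 m
257–1217 m: 960 × 2×10⁻⁴ × 0.51 = 0.09792 m
Δh = 0.052768 + 0.02272 + 0.09792 = 0.173408 m

170 mm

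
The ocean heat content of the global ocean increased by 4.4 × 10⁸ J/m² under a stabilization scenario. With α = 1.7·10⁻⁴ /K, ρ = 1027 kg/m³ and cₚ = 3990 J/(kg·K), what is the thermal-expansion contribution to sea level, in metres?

0.0183 m

Δh = αQ/(ρcₚ) = 1.7×10⁻⁴ × 4.4×10⁸ / (1027 × 3990) ≈ 0.018254 m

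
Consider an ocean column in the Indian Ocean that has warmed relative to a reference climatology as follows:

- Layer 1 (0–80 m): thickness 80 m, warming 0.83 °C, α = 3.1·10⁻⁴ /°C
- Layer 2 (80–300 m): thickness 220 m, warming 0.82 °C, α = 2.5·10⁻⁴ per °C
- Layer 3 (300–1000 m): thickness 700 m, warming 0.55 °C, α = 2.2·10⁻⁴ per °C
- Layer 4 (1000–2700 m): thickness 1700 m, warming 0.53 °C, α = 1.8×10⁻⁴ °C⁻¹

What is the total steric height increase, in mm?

Δh = 313 mm

Layer 1: 3.1×10⁻⁴ × 0.83 × 80 = 0.020584 m
80–300 m: 2.5×10⁻⁴ × 220 × 0.82 = 0.04510 m
Layer 3: 700 × 2.2×10⁻⁴ × 0.55 = 0.08470 m
1700 × 1.8×10⁻⁴ × 0.53 = 0.16218 m
Δh = 0.020584 + 0.04510 + 0.08470 + 0.16218 = 0.312564 m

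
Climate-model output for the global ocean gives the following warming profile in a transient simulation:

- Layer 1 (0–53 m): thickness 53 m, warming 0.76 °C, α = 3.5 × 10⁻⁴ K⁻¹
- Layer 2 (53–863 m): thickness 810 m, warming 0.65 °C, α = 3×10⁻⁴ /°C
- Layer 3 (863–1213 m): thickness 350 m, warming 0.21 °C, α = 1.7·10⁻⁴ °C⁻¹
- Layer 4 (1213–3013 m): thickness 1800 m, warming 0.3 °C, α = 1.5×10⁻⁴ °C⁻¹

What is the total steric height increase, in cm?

0–53 m: 53 × 3.5×10⁻⁴ × 0.76 = 0.014098 m
53–863 m: 0.65 × 3×10⁻⁴ × 810 = 0.15795 m
0.21 × 350 × 1.7×10⁻⁴ = 0.012495 m
1.5×10⁻⁴ × 0.3 × 1800 = 0.08100 m
Δh = 0.014098 + 0.15795 + 0.012495 + 0.08100 = 0.265543 m

about 26.6 cm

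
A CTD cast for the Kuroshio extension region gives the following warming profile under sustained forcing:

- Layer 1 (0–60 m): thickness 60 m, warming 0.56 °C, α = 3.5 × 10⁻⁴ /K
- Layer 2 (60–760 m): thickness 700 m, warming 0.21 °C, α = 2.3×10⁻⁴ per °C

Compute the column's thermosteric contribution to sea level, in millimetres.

Δh = 45.6 mm

0–60 m: 0.56 × 60 × 3.5×10⁻⁴ = 0.01176 m
Layer 2: 2.3×10⁻⁴ × 700 × 0.21 = 0.03381 m
Δh = 0.01176 + 0.03381 = 0.04557 m ≈ 45.6 mm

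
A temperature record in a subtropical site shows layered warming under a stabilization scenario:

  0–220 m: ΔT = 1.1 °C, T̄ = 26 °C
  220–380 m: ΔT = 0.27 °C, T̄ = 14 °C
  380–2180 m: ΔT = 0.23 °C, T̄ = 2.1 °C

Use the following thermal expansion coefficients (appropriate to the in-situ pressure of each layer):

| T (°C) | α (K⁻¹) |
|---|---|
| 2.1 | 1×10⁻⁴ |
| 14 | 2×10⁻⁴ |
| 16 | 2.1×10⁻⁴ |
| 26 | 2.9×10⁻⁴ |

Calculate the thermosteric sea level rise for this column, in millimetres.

Layer 1 at 26 °C → α = 2.9×10⁻⁴ K⁻¹
Layer 2 at 14 °C → α = 2×10⁻⁴ K⁻¹
Layer 3 at 2.1 °C → α = 1×10⁻⁴ K⁻¹
0–220 m: 1.1 × 2.9×10⁻⁴ × 220 = 0.07018 m
220–380 m: 2×10⁻⁴ × 0.27 × 160 = 0.00864 m
1800 × 0.23 × 1×10⁻⁴ = 0.04140 m
Δh = 0.07018 + 0.00864 + 0.04140 = 0.12022 m

Δh = 120 mm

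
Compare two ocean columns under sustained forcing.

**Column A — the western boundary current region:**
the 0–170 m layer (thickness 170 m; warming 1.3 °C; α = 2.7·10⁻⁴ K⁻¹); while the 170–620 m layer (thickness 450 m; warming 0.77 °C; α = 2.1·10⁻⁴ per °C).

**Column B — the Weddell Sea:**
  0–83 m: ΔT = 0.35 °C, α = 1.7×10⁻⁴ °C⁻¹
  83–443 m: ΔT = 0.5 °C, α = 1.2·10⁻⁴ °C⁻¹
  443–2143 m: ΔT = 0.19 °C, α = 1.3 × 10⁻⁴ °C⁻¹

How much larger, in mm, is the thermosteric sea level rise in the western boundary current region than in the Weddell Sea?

64 mm larger

A 0–170 m: 1.3 × 170 × 2.7×10⁻⁴ = 0.05967 m
A Layer 2: 0.77 × 2.1×10⁻⁴ × 450 = 0.072765 m
A total: 0.132435 m
B 0–83 m: 0.35 × 1.7×10⁻⁴ × 83 = 0.0049385 m
B 0.5 × 360 × 1.2×10⁻⁴ = 0.02160 m
B 0.19 × 1.3×10⁻⁴ × 1700 = 0.04199 m
B total: 0.0685285 m
Difference: 0.132435 − 0.0685285 = 0.0639065 m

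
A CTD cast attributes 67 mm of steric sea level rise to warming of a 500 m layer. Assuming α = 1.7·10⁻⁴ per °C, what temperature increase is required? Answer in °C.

ΔT ≈ 0.79 °C

ΔT = Δh/(αH) = 0.067 / (1.7×10⁻⁴ × 500) ≈ 0.7882 °C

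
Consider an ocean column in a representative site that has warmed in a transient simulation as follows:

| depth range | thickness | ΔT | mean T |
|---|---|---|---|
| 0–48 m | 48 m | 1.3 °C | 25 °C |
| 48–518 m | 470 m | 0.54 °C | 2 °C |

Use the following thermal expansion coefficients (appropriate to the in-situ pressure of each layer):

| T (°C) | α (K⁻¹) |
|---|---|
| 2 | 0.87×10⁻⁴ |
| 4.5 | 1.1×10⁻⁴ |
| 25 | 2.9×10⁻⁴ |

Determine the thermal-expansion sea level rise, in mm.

40.2 mm

Layer 1 at 25 °C → α = 2.9×10⁻⁴ K⁻¹
Layer 2 at 2 °C → α = 0.87×10⁻⁴ K⁻¹
0–48 m: 1.3 × 48 × 2.9×10⁻⁴ = 0.018096 m
0.54 × 470 × 0.87×10⁻⁴ = 0.0220806 m
Δh = 0.018096 + 0.0220806 = 0.0401766 m ≈ 40.2 mm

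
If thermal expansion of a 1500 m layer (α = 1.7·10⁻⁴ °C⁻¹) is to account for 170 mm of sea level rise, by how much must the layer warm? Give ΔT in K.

ΔT = Δh/(αH) = 0.17 / (1.7×10⁻⁴ × 1500) ≈ 0.6667 K

ΔT ≈ 0.667 K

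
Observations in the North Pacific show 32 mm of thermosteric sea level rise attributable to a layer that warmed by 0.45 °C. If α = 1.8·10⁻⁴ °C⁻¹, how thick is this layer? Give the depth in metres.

about 395 m

H = Δh/(αΔT) = 0.032 / (1.8×10⁻⁴ × 0.45) ≈ 395.1 m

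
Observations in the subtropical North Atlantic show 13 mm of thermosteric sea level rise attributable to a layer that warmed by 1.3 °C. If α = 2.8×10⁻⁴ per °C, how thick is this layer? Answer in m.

about 35.7 m

H = Δh/(αΔT) = 0.013 / (2.8×10⁻⁴ × 1.3) ≈ 35.71 m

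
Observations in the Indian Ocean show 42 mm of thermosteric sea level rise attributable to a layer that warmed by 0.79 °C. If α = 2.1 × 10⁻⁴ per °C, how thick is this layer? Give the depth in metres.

H ≈ 253 m

H = Δh/(αΔT) = 0.042 / (2.1×10⁻⁴ × 0.79) ≈ 253.2 m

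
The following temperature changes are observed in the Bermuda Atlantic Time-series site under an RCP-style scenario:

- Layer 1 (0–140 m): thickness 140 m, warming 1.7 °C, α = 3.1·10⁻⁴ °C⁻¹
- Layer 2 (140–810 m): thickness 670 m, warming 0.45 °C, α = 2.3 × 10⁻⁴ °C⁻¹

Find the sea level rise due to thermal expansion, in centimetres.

14.3 cm of thermosteric rise

Layer 1: 140 × 3.1×10⁻⁴ × 1.7 = 0.07378 m
670 × 2.3×10⁻⁴ × 0.45 = 0.069345 m
Δh = 0.07378 + 0.069345 = 0.143125 m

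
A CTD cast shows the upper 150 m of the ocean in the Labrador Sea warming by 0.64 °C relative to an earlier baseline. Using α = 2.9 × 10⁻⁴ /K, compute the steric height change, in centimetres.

2.78 cm

Δh = αΔT·H = 2.9×10⁻⁴ × 0.64 × 150 = 0.02784 m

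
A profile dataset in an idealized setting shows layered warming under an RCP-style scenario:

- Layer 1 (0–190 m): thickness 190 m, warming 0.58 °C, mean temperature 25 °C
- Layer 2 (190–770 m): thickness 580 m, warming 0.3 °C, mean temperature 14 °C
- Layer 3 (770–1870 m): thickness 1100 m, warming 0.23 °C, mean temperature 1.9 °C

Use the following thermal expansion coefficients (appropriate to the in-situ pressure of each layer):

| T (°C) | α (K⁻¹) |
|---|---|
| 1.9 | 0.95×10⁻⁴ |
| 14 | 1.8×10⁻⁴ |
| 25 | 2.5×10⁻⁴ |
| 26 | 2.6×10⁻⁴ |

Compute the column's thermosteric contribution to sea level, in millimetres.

Δh = 82.9 mm

Layer 1 at 25 °C → α = 2.5×10⁻⁴ K⁻¹
Layer 2 at 14 °C → α = 1.8×10⁻⁴ K⁻¹
Layer 3 at 1.9 °C → α = 0.95×10⁻⁴ K⁻¹
2.5×10⁻⁴ × 0.58 × 190 = 0.02755 m
Layer 2: 580 × 1.8×10⁻⁴ × 0.3 = 0.03132 m
Layer 3: 0.95×10⁻⁴ × 0.23 × 1100 = 0.024035 m
Δh = 0.02755 + 0.03132 + 0.024035 = 0.082905 m ≈ 82.9 mm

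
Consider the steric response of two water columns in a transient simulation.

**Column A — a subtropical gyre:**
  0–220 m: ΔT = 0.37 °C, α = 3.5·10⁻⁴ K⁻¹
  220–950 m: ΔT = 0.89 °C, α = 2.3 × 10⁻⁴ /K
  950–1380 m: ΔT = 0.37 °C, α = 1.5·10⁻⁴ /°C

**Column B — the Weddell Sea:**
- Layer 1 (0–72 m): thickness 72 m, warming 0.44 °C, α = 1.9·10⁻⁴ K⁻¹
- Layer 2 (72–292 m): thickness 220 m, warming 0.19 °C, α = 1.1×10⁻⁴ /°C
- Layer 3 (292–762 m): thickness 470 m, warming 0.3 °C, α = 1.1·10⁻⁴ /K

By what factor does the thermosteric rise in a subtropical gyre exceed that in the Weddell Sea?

A 0.37 × 3.5×10⁻⁴ × 220 = 0.02849 m
A 0.89 × 2.3×10⁻⁴ × 730 = 0.149431 m
A 1.5×10⁻⁴ × 0.37 × 430 = 0.023865 m
A total: 0.201786 m
B 0–72 m: 0.44 × 72 × 1.9×10⁻⁴ = 0.0060192 m
B 72–292 m: 0.19 × 1.1×10⁻⁴ × 220 = 0.004598 m
B 292–762 m: 1.1×10⁻⁴ × 0.3 × 470 = 0.01551 m
B total: 0.0261272 m
Ratio: 0.201786 / 0.0261272 ≈ 7.723

a factor of 7.7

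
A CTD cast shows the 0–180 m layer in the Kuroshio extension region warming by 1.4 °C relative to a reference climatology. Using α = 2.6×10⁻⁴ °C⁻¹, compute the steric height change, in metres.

0.0655 m of thermosteric rise

Δh = αΔT·H = 2.6×10⁻⁴ × 1.4 × 180 = 0.06552 m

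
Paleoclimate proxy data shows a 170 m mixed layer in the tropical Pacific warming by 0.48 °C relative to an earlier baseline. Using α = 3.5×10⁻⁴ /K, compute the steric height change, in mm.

Δh = αΔT·H = 3.5×10⁻⁴ × 0.48 × 170 = 0.02856 m

Δh = 28.6 mm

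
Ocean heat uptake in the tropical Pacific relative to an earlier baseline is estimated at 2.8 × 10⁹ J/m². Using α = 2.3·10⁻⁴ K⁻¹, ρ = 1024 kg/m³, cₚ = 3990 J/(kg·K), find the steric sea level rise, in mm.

Δh ≈ 158 mm

Δh = αQ/(ρcₚ) = 2.3×10⁻⁴ × 2.8×10⁹ / (1024 × 3990) ≈ 0.15762 m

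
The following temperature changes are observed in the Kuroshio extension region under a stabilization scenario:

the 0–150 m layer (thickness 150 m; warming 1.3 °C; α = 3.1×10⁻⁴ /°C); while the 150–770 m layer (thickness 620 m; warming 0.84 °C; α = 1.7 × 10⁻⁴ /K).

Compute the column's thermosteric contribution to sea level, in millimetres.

150 × 3.1×10⁻⁴ × 1.3 = 0.06045 m
Layer 2: 0.84 × 1.7×10⁻⁴ × 620 = 0.088536 m
Δh = 0.06045 + 0.088536 = 0.148986 m

Δh = 150 mm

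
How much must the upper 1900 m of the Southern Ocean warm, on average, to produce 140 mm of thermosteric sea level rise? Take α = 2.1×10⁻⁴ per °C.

ΔT = Δh/(αH) = 0.14 / (2.1×10⁻⁴ × 1900) ≈ 0.3509 °C

about 0.351 °C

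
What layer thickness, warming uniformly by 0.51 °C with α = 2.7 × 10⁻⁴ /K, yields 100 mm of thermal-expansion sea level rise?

H = Δh/(αΔT) = 0.1 / (2.7×10⁻⁴ × 0.51) ≈ 726.2 m

about 726 m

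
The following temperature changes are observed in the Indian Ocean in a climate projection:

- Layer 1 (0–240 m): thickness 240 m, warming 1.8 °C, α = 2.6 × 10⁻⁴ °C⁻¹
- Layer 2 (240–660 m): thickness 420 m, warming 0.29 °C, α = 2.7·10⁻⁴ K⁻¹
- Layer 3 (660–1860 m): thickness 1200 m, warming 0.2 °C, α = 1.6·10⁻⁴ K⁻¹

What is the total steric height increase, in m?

1.8 × 2.6×10⁻⁴ × 240 = 0.11232 m
Layer 2: 2.7×10⁻⁴ × 0.29 × 420 = 0.032886 m
Layer 3: 1.6×10⁻⁴ × 0.2 × 1200 = 0.03840 m
Δh = 0.11232 + 0.032886 + 0.03840 = 0.183606 m ≈ 0.184 m

0.184 m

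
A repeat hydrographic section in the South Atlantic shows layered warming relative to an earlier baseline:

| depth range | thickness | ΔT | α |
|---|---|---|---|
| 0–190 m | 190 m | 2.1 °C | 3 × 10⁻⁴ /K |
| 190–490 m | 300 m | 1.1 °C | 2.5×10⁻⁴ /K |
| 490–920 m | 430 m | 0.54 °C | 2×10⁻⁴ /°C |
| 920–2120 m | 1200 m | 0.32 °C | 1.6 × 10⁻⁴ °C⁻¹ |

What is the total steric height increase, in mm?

Δh = 310 mm

0–190 m: 190 × 2.1 × 3×10⁻⁴ = 0.11970 m
Layer 2: 2.5×10⁻⁴ × 300 × 1.1 = 0.08250 m
Layer 3: 430 × 0.54 × 2×10⁻⁴ = 0.04644 m
Layer 4: 0.32 × 1200 × 1.6×10⁻⁴ = 0.06144 m
Δh = 0.11970 + 0.08250 + 0.04644 + 0.06144 = 0.31008 m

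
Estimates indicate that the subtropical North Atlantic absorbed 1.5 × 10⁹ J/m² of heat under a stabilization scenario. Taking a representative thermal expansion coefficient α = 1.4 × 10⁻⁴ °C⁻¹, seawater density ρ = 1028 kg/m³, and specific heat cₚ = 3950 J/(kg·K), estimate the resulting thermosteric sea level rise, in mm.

51.7 mm

Δh = αQ/(ρcₚ) = 1.4×10⁻⁴ × 1.5×10⁹ / (1028 × 3950) ≈ 0.051716 m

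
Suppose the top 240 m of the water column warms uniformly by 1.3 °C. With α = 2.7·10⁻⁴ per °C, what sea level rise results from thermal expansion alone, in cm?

Δh = 8.42 cm

Δh = αΔT·H = 2.7×10⁻⁴ × 1.3 × 240 = 0.08424 m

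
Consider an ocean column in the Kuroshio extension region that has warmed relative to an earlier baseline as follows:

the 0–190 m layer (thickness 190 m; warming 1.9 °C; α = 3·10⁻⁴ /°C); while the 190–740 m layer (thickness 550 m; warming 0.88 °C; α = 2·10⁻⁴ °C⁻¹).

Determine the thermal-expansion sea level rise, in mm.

about 210 mm

1.9 × 3×10⁻⁴ × 190 = 0.10830 m
Layer 2: 2×10⁻⁴ × 0.88 × 550 = 0.09680 m
Δh = 0.10830 + 0.09680 = 0.20510 m ≈ 210 mm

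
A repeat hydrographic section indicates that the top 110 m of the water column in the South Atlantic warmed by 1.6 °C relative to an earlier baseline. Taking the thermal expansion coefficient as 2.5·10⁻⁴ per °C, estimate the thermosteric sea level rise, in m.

0.0440 m of thermosteric rise

Δh = αΔT·H = 2.5×10⁻⁴ × 1.6 × 110 = 0.04400 m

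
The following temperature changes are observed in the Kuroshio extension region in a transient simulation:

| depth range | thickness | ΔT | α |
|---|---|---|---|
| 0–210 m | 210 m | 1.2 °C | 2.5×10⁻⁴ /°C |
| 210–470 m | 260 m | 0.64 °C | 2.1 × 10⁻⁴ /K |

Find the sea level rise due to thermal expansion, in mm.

0–210 m: 2.5×10⁻⁴ × 1.2 × 210 = 0.06300 m
0.64 × 2.1×10⁻⁴ × 260 = 0.034944 m
Δh = 0.06300 + 0.034944 = 0.097944 m

about 97.9 mm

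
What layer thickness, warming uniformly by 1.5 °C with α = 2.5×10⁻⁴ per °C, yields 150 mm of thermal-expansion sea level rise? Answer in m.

H = Δh/(αΔT) = 0.15 / (2.5×10⁻⁴ × 1.5) = 400.0 m

about 400 m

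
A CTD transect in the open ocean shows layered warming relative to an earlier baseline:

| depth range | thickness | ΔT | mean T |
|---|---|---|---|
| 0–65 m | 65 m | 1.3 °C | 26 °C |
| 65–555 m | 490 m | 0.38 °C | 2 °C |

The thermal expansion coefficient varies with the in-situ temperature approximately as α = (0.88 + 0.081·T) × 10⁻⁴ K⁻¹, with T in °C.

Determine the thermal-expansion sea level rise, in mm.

Δh ≈ 44.6 mm

Layer 1: α = (0.88 + 0.081×26)×10⁻⁴ = 2.986×10⁻⁴ K⁻¹
Layer 2: α = (0.88 + 0.081×2)×10⁻⁴ = 1.042×10⁻⁴ K⁻¹
Layer 1: 2.986×10⁻⁴ × 1.3 × 65 = 0.0252317 m
65–555 m: 0.38 × 1.042×10⁻⁴ × 490 = 0.01940204 m
Δh = 0.0252317 + 0.01940204 = 0.04463374 m ≈ 44.6 mm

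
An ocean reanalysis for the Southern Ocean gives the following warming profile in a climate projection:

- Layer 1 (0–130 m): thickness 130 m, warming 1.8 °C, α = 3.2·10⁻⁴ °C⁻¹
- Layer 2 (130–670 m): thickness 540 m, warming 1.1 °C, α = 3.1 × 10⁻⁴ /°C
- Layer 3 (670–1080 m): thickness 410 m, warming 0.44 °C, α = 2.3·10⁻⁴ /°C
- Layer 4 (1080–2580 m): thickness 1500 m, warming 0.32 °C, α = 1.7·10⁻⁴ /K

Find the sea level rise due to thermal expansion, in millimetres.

Δh ≈ 382 mm

130 × 1.8 × 3.2×10⁻⁴ = 0.07488 m
130–670 m: 1.1 × 3.1×10⁻⁴ × 540 = 0.18414 m
670–1080 m: 410 × 0.44 × 2.3×10⁻⁴ = 0.041492 m
1500 × 1.7×10⁻⁴ × 0.32 = 0.08160 m
Δh = 0.07488 + 0.18414 + 0.041492 + 0.08160 = 0.382112 m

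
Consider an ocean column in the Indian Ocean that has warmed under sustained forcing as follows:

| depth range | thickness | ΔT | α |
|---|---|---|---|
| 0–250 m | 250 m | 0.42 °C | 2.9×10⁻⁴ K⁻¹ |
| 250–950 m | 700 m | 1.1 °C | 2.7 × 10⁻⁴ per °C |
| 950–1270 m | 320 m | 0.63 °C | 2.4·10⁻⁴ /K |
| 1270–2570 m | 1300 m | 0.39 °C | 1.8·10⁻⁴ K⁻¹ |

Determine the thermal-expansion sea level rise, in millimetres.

Δh ≈ 380 mm

0–250 m: 250 × 0.42 × 2.9×10⁻⁴ = 0.03045 m
2.7×10⁻⁴ × 1.1 × 700 = 0.20790 m
0.63 × 2.4×10⁻⁴ × 320 = 0.048384 m
1270–2570 m: 1.8×10⁻⁴ × 1300 × 0.39 = 0.09126 m
Δh = 0.03045 + 0.20790 + 0.048384 + 0.09126 = 0.377994 m ≈ 380 mm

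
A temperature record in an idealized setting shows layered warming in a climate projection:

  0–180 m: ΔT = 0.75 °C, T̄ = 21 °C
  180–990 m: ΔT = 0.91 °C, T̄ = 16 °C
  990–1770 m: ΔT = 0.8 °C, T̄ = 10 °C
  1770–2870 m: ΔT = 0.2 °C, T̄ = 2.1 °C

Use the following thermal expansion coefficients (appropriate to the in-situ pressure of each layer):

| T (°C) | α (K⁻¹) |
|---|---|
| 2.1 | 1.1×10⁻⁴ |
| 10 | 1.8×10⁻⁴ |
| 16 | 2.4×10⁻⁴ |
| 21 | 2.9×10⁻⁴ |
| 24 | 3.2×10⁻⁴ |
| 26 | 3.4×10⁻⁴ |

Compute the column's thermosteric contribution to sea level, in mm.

Layer 1 at 21 °C → α = 2.9×10⁻⁴ K⁻¹
Layer 2 at 16 °C → α = 2.4×10⁻⁴ K⁻¹
Layer 3 at 10 °C → α = 1.8×10⁻⁴ K⁻¹
Layer 4 at 2.1 °C → α = 1.1×10⁻⁴ K⁻¹
Layer 1: 0.75 × 180 × 2.9×10⁻⁴ = 0.03915 m
180–990 m: 0.91 × 2.4×10⁻⁴ × 810 = 0.176904 m
Layer 3: 0.8 × 780 × 1.8×10⁻⁴ = 0.11232 m
0.2 × 1.1×10⁻⁴ × 1100 = 0.02420 m
Δh = 0.03915 + 0.176904 + 0.11232 + 0.02420 = 0.352574 m

353 mm of thermosteric rise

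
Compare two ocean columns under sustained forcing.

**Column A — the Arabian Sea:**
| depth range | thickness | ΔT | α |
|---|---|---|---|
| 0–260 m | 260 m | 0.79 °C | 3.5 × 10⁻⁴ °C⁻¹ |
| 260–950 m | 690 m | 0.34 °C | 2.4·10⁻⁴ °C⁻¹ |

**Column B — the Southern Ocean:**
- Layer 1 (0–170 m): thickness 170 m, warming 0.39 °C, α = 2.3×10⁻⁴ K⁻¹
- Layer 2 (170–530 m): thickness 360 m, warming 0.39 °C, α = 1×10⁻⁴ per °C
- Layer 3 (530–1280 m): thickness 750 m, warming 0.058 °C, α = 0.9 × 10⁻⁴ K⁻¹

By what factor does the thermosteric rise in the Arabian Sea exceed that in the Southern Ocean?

≈ 3.9×

A 0–260 m: 0.79 × 3.5×10⁻⁴ × 260 = 0.07189 m
A Layer 2: 2.4×10⁻⁴ × 690 × 0.34 = 0.056304 m
A total: 0.128194 m
B 170 × 2.3×10⁻⁴ × 0.39 = 0.015249 m
B 170–530 m: 1×10⁻⁴ × 360 × 0.39 = 0.01404 m
B 0.058 × 750 × 0.9×10⁻⁴ = 0.003915 m
B total: 0.033204 m
Ratio: 0.128194 / 0.033204 ≈ 3.861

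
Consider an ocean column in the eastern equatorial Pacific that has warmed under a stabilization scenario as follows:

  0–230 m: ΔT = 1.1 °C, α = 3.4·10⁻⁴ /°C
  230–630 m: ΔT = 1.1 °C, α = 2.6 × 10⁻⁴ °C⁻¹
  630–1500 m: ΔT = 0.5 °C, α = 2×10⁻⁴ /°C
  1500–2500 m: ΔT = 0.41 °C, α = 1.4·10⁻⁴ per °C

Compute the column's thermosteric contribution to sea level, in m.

0–230 m: 3.4×10⁻⁴ × 230 × 1.1 = 0.08602 m
230–630 m: 400 × 2.6×10⁻⁴ × 1.1 = 0.11440 m
Layer 3: 870 × 0.5 × 2×10⁻⁴ = 0.08700 m
1500–2500 m: 0.41 × 1000 × 1.4×10⁻⁴ = 0.05740 m
Δh = 0.08602 + 0.11440 + 0.08700 + 0.05740 = 0.34482 m

about 0.345 m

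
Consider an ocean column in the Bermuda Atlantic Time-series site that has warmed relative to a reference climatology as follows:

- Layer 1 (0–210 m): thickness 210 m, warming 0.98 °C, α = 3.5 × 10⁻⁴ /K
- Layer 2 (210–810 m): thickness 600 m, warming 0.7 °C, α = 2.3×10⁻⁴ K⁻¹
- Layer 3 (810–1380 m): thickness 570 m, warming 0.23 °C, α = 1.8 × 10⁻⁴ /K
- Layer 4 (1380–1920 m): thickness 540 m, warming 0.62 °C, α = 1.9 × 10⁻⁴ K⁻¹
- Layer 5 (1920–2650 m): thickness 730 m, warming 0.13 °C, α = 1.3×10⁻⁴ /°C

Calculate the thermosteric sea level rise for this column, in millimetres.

268 mm

0.98 × 3.5×10⁻⁴ × 210 = 0.07203 m
210–810 m: 600 × 0.7 × 2.3×10⁻⁴ = 0.09660 m
Layer 3: 570 × 1.8×10⁻⁴ × 0.23 = 0.023598 m
Layer 4: 540 × 1.9×10⁻⁴ × 0.62 = 0.063612 m
1920–2650 m: 730 × 1.3×10⁻⁴ × 0.13 = 0.012337 m
Δh = 0.07203 + 0.09660 + 0.023598 + 0.063612 + 0.012337 = 0.268177 m ≈ 268 mm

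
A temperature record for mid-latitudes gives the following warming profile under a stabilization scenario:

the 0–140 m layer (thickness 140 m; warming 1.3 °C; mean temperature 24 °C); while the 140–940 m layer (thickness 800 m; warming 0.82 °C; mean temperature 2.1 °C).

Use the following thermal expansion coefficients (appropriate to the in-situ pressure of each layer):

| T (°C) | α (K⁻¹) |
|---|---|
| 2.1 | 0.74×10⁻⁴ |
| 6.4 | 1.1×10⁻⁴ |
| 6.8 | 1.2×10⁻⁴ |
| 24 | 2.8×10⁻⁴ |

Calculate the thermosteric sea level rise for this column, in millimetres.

about 99.5 mm

Layer 1 at 24 °C → α = 2.8×10⁻⁴ K⁻¹
Layer 2 at 2.1 °C → α = 0.74×10⁻⁴ K⁻¹
1.3 × 2.8×10⁻⁴ × 140 = 0.05096 m
0.82 × 800 × 0.74×10⁻⁴ = 0.048544 m
Δh = 0.05096 + 0.048544 = 0.099504 m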